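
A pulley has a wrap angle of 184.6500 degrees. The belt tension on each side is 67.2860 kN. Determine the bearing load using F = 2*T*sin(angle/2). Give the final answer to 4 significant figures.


F = 2 * 67.2860 * sin(184.6500/2 deg)
F = 134.5 kN


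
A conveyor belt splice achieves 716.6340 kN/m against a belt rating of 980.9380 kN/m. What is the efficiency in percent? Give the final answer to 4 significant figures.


Eff = 716.6340 / 980.9380 * 100
Eff = 73.06 %


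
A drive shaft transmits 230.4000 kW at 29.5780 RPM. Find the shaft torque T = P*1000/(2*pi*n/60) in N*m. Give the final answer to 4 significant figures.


omega = 2*pi*29.5780/60 = 3.0974 rad/s
T = 230.4000*1000 / 3.0974
T = 74380 N*m


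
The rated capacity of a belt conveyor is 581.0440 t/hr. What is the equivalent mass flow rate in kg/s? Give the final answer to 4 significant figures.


m_dot = 581.0440 * 1000 / 3600
m_dot = 161.4 kg/s


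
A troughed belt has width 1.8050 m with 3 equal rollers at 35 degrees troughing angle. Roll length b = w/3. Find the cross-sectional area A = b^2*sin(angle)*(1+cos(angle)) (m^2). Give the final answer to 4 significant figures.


b = 1.8050/3 = 0.601667 m
A = 0.601667^2 * sin(35 deg) * (1 + cos(35 deg))
A = 0.3777 m^2


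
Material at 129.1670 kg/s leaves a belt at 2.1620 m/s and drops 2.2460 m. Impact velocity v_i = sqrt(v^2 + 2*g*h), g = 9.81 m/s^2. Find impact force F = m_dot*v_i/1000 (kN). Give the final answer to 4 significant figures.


v_i = sqrt(2.1620^2 + 2*9.81*2.2460) = 6.98146 m/s
F = 129.1670 * 6.98146 / 1000
F = 0.9018 kN


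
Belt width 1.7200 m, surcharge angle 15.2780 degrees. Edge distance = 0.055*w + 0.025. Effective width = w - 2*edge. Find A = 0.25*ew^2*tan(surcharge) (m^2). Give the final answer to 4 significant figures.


edge = 0.055*1.7200 + 0.025 = 0.1196 m
ew = 1.7200 - 2*0.1196 = 1.4808 m
A = 0.25 * 1.4808^2 * tan(15.2780 deg)
A = 0.1497 m^2


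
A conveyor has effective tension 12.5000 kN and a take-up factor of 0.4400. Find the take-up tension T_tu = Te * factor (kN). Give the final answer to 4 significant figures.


T_tu = 12.5000 * 0.4400
T_tu = 5.500 kN


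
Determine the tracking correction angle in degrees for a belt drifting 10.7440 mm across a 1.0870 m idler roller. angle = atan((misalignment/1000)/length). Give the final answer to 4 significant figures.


misalign_m = 10.7440 / 1000 = 0.010744 m
angle = atan(0.010744 / 1.0870)
angle = 0.5663 deg


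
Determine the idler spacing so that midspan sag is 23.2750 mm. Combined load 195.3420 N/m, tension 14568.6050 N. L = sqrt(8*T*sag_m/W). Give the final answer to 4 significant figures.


sag = 23.2750/1000 = 0.023275 m
L = sqrt(8 * 14568.6050 * 0.023275 / 195.3420)
L = 3.726 m


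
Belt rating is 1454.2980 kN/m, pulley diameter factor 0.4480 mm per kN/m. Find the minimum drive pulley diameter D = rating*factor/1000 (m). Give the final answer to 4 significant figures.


D = 1454.2980 * 0.4480 / 1000
D = 0.6515 m


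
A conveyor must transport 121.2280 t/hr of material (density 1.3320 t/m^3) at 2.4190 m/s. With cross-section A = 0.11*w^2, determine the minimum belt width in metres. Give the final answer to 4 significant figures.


A_req = 121.2280 / (2.4190 * 1.3320 * 3600) = 0.0104511 m^2
w = sqrt(0.0104511 / 0.11)
w = 0.3082 m


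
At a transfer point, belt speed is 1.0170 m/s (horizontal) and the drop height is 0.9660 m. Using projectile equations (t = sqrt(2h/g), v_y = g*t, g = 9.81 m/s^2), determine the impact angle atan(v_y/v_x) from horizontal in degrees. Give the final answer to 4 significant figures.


t = sqrt(2*0.9660/9.81) = 0.443781 s
v_y = 9.81 * 0.443781 = 4.35349 m/s
angle = atan(4.35349 / 1.0170) = 76.85 deg


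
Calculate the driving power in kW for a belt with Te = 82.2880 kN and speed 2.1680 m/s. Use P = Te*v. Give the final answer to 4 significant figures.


P = Te * v = 82.2880 * 2.1680
P = 178.4 kW


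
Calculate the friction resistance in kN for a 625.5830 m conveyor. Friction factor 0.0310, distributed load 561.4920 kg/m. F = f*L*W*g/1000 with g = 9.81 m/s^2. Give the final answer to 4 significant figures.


F = 0.0310 * 625.5830 * 561.4920 * 9.81 / 1000
F = 106.8 kN


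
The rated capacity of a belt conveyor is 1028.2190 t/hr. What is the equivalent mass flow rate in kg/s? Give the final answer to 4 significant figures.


m_dot = 1028.2190 * 1000 / 3600
m_dot = 285.6 kg/s


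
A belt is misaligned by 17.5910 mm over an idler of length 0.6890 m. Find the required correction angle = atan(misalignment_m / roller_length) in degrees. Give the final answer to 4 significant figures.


misalign_m = 17.5910 / 1000 = 0.017591 m
angle = atan(0.017591 / 0.6890)
angle = 1.463 deg


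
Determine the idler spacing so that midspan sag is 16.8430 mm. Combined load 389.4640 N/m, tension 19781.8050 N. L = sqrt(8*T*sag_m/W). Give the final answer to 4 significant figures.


sag = 16.8430/1000 = 0.016843 m
L = sqrt(8 * 19781.8050 * 0.016843 / 389.4640)
L = 2.616 m


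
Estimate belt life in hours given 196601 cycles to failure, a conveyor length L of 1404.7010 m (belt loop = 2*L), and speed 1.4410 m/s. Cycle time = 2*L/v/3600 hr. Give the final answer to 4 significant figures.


cycle_time = 2 * 1404.7010 / 1.4410 / 3600 = 0.541561 hr
life = 196601 * 0.541561 = 106500 hours


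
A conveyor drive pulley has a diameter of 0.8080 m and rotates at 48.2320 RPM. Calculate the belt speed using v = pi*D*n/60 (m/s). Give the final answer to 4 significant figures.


v = pi * 0.8080 * 48.2320 / 60
v = 2.041 m/s


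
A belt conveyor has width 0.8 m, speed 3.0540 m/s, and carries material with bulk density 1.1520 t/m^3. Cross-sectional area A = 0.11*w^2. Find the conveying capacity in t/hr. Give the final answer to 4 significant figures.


A = 0.11 * 0.8^2 = 0.0704 m^2
C = 0.0704 * 3.0540 * 1.1520 * 3600
C = 891.7 t/hr


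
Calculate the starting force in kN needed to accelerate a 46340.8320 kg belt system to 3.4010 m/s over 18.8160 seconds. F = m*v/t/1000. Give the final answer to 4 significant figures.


F = 46340.8320 * 3.4010 / 18.8160 / 1000
F = 8.376 kN


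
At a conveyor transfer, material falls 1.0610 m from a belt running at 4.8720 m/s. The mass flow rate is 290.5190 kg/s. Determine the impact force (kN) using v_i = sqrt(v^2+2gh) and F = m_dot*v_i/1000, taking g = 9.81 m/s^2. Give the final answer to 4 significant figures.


v_i = sqrt(4.8720^2 + 2*9.81*1.0610) = 6.67482 m/s
F = 290.5190 * 6.67482 / 1000
F = 1.939 kN


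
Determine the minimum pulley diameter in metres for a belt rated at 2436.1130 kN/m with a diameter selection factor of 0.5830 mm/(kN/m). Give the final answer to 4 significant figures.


D = 2436.1130 * 0.5830 / 1000
D = 1.420 m


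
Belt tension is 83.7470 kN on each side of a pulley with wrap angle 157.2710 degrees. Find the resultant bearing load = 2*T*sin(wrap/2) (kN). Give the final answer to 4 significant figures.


F = 2 * 83.7470 * sin(157.2710/2 deg)
F = 164.2 kN


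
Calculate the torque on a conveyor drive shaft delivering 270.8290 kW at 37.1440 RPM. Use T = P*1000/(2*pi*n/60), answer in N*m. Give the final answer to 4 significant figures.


omega = 2*pi*37.1440/60 = 3.88971 rad/s
T = 270.8290*1000 / 3.88971
T = 69630 N*m


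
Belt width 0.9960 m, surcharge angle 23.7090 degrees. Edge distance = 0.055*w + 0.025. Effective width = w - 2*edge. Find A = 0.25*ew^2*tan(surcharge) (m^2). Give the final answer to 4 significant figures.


edge = 0.055*0.9960 + 0.025 = 0.07978 m
ew = 0.9960 - 2*0.07978 = 0.83644 m
A = 0.25 * 0.83644^2 * tan(23.7090 deg)
A = 0.07681 m^2


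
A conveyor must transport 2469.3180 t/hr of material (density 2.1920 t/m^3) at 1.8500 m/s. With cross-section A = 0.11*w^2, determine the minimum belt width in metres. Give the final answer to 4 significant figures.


A_req = 2469.3180 / (1.8500 * 2.1920 * 3600) = 0.169146 m^2
w = sqrt(0.169146 / 0.11)
w = 1.240 m


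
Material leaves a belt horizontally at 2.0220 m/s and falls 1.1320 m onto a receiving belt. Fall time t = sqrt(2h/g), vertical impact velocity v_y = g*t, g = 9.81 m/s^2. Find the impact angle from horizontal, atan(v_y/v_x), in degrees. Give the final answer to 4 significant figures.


t = sqrt(2*1.1320/9.81) = 0.480401 s
v_y = 9.81 * 0.480401 = 4.71273 m/s
angle = atan(4.71273 / 2.0220) = 66.78 deg


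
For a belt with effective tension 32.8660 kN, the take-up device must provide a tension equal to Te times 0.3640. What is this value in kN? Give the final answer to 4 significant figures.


T_tu = 32.8660 * 0.3640
T_tu = 11.96 kN


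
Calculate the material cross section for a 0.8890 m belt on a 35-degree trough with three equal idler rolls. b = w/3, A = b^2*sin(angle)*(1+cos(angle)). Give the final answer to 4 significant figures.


b = 0.8890/3 = 0.296333 m
A = 0.296333^2 * sin(35 deg) * (1 + cos(35 deg))
A = 0.09163 m^2


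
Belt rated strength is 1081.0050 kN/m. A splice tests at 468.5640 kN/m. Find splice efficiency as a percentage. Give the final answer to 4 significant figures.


Eff = 468.5640 / 1081.0050 * 100
Eff = 43.35 %


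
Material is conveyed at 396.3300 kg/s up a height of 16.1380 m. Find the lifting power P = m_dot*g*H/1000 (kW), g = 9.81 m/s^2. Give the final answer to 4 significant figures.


P = 396.3300 * 9.81 * 16.1380 / 1000
P = 62.74 kW


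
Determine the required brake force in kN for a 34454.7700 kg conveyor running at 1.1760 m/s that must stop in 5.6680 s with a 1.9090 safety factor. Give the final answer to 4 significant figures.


F = 34454.7700 * 1.1760 / 5.6680 * 1.9090 / 1000
F = 13.65 kN


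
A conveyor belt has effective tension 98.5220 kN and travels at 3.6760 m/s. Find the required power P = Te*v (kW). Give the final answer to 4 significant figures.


P = Te * v = 98.5220 * 3.6760
P = 362.2 kW


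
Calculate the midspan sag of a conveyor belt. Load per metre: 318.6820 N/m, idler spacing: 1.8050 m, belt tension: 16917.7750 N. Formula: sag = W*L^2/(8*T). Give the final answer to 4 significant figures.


sag = 318.6820 * 1.8050^2 / (8 * 16917.7750)
sag = 0.007671 m


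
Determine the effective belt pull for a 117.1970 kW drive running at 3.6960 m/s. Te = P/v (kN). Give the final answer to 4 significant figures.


Te = P / v = 117.1970 / 3.6960
Te = 31.71 kN


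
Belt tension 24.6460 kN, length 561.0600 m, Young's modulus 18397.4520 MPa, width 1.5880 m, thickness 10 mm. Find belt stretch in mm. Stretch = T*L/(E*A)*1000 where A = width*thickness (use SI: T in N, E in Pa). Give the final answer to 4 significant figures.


A = 1.5880 * 0.01 = 0.01588 m^2
Stretch = 24.6460*1000 * 561.0600 / (18397.4520e6 * 0.01588) * 1000
Stretch = 47.33 mm


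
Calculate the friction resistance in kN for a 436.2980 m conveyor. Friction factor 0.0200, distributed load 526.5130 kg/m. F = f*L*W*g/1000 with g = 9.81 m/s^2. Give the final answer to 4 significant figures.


F = 0.0200 * 436.2980 * 526.5130 * 9.81 / 1000
F = 45.07 kN


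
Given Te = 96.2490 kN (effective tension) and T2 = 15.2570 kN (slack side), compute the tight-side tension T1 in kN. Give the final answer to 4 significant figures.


T1 = Te + T2 = 96.2490 + 15.2570
T1 = 111.5 kN


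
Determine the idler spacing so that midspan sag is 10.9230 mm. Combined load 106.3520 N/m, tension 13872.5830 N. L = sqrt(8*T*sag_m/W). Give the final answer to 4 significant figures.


sag = 10.9230/1000 = 0.010923 m
L = sqrt(8 * 13872.5830 * 0.010923 / 106.3520)
L = 3.376 m


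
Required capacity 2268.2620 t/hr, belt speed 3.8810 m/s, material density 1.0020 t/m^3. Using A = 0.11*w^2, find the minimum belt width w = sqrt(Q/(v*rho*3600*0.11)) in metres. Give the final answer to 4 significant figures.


A_req = 2268.2620 / (3.8810 * 1.0020 * 3600) = 0.162024 m^2
w = sqrt(0.162024 / 0.11)
w = 1.214 m


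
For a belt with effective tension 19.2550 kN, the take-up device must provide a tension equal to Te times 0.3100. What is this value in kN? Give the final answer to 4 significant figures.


T_tu = 19.2550 * 0.3100
T_tu = 5.969 kN


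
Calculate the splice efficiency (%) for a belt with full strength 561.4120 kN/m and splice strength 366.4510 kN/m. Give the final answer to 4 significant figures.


Eff = 366.4510 / 561.4120 * 100
Eff = 65.27 %


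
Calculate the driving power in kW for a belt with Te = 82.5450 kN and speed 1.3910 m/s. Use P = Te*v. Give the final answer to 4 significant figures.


P = Te * v = 82.5450 * 1.3910
P = 114.8 kW


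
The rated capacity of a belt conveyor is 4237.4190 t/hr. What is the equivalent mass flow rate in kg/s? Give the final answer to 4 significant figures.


m_dot = 4237.4190 * 1000 / 3600
m_dot = 1177 kg/s


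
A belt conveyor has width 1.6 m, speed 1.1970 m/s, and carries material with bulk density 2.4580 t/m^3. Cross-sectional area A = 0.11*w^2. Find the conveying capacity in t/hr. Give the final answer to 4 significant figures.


A = 0.11 * 1.6^2 = 0.2816 m^2
C = 0.2816 * 1.1970 * 2.4580 * 3600
C = 2983 t/hr


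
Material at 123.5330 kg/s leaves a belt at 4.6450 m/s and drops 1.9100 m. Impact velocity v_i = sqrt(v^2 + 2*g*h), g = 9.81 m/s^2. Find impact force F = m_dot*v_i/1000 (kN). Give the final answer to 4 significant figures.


v_i = sqrt(4.6450^2 + 2*9.81*1.9100) = 7.68441 m/s
F = 123.5330 * 7.68441 / 1000
F = 0.9493 kN


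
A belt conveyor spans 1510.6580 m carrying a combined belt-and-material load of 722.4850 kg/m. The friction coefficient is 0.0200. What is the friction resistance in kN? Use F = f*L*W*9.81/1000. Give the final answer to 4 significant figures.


F = 0.0200 * 1510.6580 * 722.4850 * 9.81 / 1000
F = 214.1 kN


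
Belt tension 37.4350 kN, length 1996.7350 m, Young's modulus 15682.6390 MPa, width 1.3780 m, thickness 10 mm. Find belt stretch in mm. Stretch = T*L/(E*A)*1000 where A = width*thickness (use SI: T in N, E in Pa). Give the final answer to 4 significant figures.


A = 1.3780 * 0.01 = 0.01378 m^2
Stretch = 37.4350*1000 * 1996.7350 / (15682.6390e6 * 0.01378) * 1000
Stretch = 345.9 mm


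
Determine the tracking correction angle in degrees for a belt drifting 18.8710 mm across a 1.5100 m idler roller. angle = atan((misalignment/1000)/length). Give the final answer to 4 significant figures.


misalign_m = 18.8710 / 1000 = 0.018871 m
angle = atan(0.018871 / 1.5100)
angle = 0.7160 deg


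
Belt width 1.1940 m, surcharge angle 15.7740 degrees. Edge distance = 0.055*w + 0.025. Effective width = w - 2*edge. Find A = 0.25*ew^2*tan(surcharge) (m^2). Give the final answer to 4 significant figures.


edge = 0.055*1.1940 + 0.025 = 0.09067 m
ew = 1.1940 - 2*0.09067 = 1.01266 m
A = 0.25 * 1.01266^2 * tan(15.7740 deg)
A = 0.07242 m^2


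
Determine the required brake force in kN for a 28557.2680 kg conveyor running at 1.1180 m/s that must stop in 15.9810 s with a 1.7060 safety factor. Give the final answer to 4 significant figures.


F = 28557.2680 * 1.1180 / 15.9810 * 1.7060 / 1000
F = 3.408 kN


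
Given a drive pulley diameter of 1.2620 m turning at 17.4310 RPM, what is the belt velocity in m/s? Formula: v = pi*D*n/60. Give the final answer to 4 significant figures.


v = pi * 1.2620 * 17.4310 / 60
v = 1.152 m/s


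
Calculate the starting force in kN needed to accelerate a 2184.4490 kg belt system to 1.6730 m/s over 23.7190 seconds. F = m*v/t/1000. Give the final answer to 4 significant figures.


F = 2184.4490 * 1.6730 / 23.7190 / 1000
F = 0.1541 kN


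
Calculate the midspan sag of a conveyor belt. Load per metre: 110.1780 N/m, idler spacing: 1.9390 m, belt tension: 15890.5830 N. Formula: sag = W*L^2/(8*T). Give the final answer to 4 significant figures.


sag = 110.1780 * 1.9390^2 / (8 * 15890.5830)
sag = 0.003259 m


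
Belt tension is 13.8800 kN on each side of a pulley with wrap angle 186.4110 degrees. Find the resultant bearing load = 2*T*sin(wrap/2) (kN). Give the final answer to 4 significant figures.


F = 2 * 13.8800 * sin(186.4110/2 deg)
F = 27.72 kN


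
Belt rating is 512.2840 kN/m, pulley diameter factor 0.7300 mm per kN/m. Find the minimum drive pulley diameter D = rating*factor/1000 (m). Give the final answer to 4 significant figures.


D = 512.2840 * 0.7300 / 1000
D = 0.3740 m


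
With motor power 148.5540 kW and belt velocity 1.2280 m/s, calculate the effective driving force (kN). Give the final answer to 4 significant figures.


Te = P / v = 148.5540 / 1.2280
Te = 121.0 kN


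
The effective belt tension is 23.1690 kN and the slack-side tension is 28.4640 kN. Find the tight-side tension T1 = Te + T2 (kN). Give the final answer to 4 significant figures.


T1 = Te + T2 = 23.1690 + 28.4640
T1 = 51.63 kN


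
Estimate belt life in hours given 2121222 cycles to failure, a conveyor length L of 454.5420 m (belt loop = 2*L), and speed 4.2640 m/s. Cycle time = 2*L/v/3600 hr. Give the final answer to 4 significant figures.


cycle_time = 2 * 454.5420 / 4.2640 / 3600 = 0.0592222 hr
life = 2121222 * 0.0592222 = 125600 hours


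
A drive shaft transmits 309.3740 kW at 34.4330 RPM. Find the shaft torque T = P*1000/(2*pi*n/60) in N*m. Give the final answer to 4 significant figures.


omega = 2*pi*34.4330/60 = 3.60582 rad/s
T = 309.3740*1000 / 3.60582
T = 85800 N*m


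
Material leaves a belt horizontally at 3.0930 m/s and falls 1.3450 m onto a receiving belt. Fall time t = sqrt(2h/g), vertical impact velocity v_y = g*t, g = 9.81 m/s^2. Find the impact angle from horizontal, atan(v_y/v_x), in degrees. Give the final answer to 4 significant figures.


t = sqrt(2*1.3450/9.81) = 0.523651 s
v_y = 9.81 * 0.523651 = 5.13702 m/s
angle = atan(5.13702 / 3.0930) = 58.95 deg


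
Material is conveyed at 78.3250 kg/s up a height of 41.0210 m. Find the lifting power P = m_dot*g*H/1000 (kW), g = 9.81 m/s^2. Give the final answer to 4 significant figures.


P = 78.3250 * 9.81 * 41.0210 / 1000
P = 31.52 kW


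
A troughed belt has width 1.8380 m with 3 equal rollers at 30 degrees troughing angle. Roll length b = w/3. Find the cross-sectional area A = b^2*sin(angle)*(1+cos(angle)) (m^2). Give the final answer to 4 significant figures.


b = 1.8380/3 = 0.612667 m
A = 0.612667^2 * sin(30 deg) * (1 + cos(30 deg))
A = 0.3502 m^2


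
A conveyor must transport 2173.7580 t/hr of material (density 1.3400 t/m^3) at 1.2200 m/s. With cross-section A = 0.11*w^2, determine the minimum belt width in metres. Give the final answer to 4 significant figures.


A_req = 2173.7580 / (1.2200 * 1.3400 * 3600) = 0.369355 m^2
w = sqrt(0.369355 / 0.11)
w = 1.832 m


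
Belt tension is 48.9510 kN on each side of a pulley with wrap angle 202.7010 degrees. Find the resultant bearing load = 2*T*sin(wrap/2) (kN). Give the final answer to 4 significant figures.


F = 2 * 48.9510 * sin(202.7010/2 deg)
F = 95.99 kN


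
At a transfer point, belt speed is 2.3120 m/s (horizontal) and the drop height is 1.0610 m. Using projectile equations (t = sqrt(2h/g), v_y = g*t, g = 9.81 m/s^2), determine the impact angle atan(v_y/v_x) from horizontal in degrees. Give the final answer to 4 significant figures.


t = sqrt(2*1.0610/9.81) = 0.465091 s
v_y = 9.81 * 0.465091 = 4.56254 m/s
angle = atan(4.56254 / 2.3120) = 63.13 deg


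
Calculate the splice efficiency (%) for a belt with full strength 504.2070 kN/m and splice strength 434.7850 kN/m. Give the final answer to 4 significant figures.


Eff = 434.7850 / 504.2070 * 100
Eff = 86.23 %


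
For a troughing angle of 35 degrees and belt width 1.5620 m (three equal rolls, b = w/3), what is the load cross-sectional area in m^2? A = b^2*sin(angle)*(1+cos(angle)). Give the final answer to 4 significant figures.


b = 1.5620/3 = 0.520667 m
A = 0.520667^2 * sin(35 deg) * (1 + cos(35 deg))
A = 0.2829 m^2


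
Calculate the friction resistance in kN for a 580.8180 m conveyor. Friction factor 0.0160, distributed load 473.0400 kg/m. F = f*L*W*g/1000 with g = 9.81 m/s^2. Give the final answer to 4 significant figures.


F = 0.0160 * 580.8180 * 473.0400 * 9.81 / 1000
F = 43.12 kN


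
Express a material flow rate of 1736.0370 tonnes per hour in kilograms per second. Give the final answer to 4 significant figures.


m_dot = 1736.0370 * 1000 / 3600
m_dot = 482.2 kg/s


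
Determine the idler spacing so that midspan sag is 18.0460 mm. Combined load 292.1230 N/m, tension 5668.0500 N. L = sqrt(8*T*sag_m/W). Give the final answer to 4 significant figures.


sag = 18.0460/1000 = 0.018046 m
L = sqrt(8 * 5668.0500 * 0.018046 / 292.1230)
L = 1.674 m


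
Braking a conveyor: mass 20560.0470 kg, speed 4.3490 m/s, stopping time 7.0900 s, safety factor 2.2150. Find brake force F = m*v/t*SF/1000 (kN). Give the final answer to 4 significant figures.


F = 20560.0470 * 4.3490 / 7.0900 * 2.2150 / 1000
F = 27.93 kN


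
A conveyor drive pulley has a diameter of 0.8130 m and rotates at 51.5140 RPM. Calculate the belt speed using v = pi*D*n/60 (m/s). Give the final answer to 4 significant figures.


v = pi * 0.8130 * 51.5140 / 60
v = 2.193 m/s


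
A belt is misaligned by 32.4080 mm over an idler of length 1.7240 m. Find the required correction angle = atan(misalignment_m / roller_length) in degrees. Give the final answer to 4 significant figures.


misalign_m = 32.4080 / 1000 = 0.032408 m
angle = atan(0.032408 / 1.7240)
angle = 1.077 deg


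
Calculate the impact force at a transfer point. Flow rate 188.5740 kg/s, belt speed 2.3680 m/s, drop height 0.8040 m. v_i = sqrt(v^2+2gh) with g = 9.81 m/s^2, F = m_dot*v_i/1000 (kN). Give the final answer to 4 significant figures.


v_i = sqrt(2.3680^2 + 2*9.81*0.8040) = 4.62406 m/s
F = 188.5740 * 4.62406 / 1000
F = 0.8720 kN


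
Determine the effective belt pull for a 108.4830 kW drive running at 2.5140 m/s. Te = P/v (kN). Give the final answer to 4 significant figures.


Te = P / v = 108.4830 / 2.5140
Te = 43.15 kN


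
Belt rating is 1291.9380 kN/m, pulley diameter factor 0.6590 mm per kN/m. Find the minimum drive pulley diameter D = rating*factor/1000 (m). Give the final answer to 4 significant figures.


D = 1291.9380 * 0.6590 / 1000
D = 0.8514 m


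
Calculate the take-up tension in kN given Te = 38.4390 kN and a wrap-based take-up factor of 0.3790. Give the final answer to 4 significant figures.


T_tu = 38.4390 * 0.3790
T_tu = 14.57 kN


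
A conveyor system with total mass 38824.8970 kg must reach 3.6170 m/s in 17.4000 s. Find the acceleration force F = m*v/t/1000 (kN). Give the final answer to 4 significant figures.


F = 38824.8970 * 3.6170 / 17.4000 / 1000
F = 8.071 kN


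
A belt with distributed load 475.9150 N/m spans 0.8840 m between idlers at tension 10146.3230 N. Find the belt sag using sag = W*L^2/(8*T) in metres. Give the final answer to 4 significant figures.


sag = 475.9150 * 0.8840^2 / (8 * 10146.3230)
sag = 0.004582 m


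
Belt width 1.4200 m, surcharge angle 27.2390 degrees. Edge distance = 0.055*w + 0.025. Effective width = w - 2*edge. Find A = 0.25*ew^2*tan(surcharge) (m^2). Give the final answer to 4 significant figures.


edge = 0.055*1.4200 + 0.025 = 0.1031 m
ew = 1.4200 - 2*0.1031 = 1.2138 m
A = 0.25 * 1.2138^2 * tan(27.2390 deg)
A = 0.1896 m^2


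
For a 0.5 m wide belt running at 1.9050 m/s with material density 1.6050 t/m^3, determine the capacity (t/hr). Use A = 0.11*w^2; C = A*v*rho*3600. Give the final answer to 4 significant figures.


A = 0.11 * 0.5^2 = 0.0275 m^2
C = 0.0275 * 1.9050 * 1.6050 * 3600
C = 302.7 t/hr


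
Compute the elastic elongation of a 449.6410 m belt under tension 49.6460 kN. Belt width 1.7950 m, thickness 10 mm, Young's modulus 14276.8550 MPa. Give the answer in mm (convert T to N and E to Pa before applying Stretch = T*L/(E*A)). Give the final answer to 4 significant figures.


A = 1.7950 * 0.01 = 0.01795 m^2
Stretch = 49.6460*1000 * 449.6410 / (14276.8550e6 * 0.01795) * 1000
Stretch = 87.11 mm


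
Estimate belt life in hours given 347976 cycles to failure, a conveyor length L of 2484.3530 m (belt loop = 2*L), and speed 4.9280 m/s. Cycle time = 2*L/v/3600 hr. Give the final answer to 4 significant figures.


cycle_time = 2 * 2484.3530 / 4.9280 / 3600 = 0.280072 hr
life = 347976 * 0.280072 = 97460 hours


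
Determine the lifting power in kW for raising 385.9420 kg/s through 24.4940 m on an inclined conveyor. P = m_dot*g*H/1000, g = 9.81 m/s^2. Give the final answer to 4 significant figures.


P = 385.9420 * 9.81 * 24.4940 / 1000
P = 92.74 kW


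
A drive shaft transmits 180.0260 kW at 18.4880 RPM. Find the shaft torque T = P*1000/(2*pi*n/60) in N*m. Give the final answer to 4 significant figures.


omega = 2*pi*18.4880/60 = 1.93606 rad/s
T = 180.0260*1000 / 1.93606
T = 92990 N*m


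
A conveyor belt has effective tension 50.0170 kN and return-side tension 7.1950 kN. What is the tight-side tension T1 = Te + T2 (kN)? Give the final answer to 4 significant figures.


T1 = Te + T2 = 50.0170 + 7.1950
T1 = 57.21 kN


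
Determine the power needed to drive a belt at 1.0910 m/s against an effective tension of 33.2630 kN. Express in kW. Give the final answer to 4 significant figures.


P = Te * v = 33.2630 * 1.0910
P = 36.29 kW


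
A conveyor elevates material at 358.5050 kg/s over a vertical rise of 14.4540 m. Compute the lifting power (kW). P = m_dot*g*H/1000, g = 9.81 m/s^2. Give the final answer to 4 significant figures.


P = 358.5050 * 9.81 * 14.4540 / 1000
P = 50.83 kW


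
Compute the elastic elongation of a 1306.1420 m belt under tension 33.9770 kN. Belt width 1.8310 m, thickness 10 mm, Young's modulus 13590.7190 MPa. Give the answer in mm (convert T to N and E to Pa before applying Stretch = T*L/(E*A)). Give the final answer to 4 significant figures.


A = 1.8310 * 0.01 = 0.01831 m^2
Stretch = 33.9770*1000 * 1306.1420 / (13590.7190e6 * 0.01831) * 1000
Stretch = 178.3 mm


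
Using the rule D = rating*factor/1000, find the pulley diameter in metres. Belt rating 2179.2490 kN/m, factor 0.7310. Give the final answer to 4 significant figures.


D = 2179.2490 * 0.7310 / 1000
D = 1.593 m


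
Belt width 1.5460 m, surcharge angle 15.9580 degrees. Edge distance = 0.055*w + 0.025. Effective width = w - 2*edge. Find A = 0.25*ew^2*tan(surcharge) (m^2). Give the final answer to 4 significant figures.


edge = 0.055*1.5460 + 0.025 = 0.11003 m
ew = 1.5460 - 2*0.11003 = 1.32594 m
A = 0.25 * 1.32594^2 * tan(15.9580 deg)
A = 0.1257 m^2


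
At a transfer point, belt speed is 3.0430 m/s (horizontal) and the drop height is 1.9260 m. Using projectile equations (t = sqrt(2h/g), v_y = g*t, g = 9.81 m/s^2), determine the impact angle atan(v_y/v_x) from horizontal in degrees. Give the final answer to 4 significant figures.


t = sqrt(2*1.9260/9.81) = 0.626626 s
v_y = 9.81 * 0.626626 = 6.1472 m/s
angle = atan(6.1472 / 3.0430) = 63.66 deg


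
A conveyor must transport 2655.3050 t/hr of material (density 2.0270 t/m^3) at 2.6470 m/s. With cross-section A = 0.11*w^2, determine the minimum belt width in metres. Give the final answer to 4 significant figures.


A_req = 2655.3050 / (2.6470 * 2.0270 * 3600) = 0.137469 m^2
w = sqrt(0.137469 / 0.11)
w = 1.118 m


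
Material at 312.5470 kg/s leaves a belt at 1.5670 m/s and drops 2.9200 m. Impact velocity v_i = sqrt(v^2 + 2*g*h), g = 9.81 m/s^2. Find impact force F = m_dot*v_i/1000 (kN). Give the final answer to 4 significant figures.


v_i = sqrt(1.5670^2 + 2*9.81*2.9200) = 7.72955 m/s
F = 312.5470 * 7.72955 / 1000
F = 2.416 kN


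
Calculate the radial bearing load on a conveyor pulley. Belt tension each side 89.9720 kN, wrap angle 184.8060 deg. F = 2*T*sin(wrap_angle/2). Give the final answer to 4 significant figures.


F = 2 * 89.9720 * sin(184.8060/2 deg)
F = 179.8 kN


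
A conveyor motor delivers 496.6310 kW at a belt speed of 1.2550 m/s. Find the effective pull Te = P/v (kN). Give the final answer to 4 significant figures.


Te = P / v = 496.6310 / 1.2550
Te = 395.7 kN


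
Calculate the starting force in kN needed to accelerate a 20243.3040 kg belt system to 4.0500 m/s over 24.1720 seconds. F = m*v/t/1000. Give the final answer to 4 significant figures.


F = 20243.3040 * 4.0500 / 24.1720 / 1000
F = 3.392 kN


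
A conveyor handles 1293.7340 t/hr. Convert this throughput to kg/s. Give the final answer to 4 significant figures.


m_dot = 1293.7340 * 1000 / 3600
m_dot = 359.4 kg/s


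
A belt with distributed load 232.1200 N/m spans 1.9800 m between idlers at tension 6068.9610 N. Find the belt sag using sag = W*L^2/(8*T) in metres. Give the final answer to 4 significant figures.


sag = 232.1200 * 1.9800^2 / (8 * 6068.9610)
sag = 0.01874 m


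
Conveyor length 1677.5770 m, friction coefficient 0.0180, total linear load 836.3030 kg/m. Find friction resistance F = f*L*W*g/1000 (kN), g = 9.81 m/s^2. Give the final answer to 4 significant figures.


F = 0.0180 * 1677.5770 * 836.3030 * 9.81 / 1000
F = 247.7 kN


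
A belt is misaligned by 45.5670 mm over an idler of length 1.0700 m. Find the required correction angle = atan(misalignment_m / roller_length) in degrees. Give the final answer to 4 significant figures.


misalign_m = 45.5670 / 1000 = 0.045567 m
angle = atan(0.045567 / 1.0700)
angle = 2.439 deg


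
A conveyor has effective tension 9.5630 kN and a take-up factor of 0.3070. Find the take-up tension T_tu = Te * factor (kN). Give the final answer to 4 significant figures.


T_tu = 9.5630 * 0.3070
T_tu = 2.936 kN


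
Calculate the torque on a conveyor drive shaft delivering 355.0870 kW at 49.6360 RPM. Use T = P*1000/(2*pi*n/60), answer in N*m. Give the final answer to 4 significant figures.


omega = 2*pi*49.6360/60 = 5.19787 rad/s
T = 355.0870*1000 / 5.19787
T = 68310 N*m


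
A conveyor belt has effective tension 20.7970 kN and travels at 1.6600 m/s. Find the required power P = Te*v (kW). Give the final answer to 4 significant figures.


P = Te * v = 20.7970 * 1.6600
P = 34.52 kW


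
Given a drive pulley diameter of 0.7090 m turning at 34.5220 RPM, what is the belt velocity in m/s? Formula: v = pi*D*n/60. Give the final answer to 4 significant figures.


v = pi * 0.7090 * 34.5220 / 60
v = 1.282 m/s


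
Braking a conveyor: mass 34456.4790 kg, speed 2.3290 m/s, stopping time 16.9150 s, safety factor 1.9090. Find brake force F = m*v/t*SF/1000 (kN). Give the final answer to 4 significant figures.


F = 34456.4790 * 2.3290 / 16.9150 * 1.9090 / 1000
F = 9.057 kN


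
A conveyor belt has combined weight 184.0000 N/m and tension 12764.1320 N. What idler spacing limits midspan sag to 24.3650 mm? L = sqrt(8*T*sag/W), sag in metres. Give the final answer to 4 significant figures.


sag = 24.3650/1000 = 0.024365 m
L = sqrt(8 * 12764.1320 * 0.024365 / 184.0000)
L = 3.677 m


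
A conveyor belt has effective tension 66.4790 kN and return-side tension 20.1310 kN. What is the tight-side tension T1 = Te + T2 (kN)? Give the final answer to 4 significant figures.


T1 = Te + T2 = 66.4790 + 20.1310
T1 = 86.61 kN


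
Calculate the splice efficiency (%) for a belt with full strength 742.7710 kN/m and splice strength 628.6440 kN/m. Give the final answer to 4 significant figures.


Eff = 628.6440 / 742.7710 * 100
Eff = 84.63 %


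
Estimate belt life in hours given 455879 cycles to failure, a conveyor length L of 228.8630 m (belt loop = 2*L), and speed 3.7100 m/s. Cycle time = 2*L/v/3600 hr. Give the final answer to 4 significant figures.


cycle_time = 2 * 228.8630 / 3.7100 / 3600 = 0.0342712 hr
life = 455879 * 0.0342712 = 15620 hours


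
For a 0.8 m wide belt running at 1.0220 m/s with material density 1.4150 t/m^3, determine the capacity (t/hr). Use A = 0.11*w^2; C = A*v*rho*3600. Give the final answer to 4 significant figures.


A = 0.11 * 0.8^2 = 0.0704 m^2
C = 0.0704 * 1.0220 * 1.4150 * 3600
C = 366.5 t/hr


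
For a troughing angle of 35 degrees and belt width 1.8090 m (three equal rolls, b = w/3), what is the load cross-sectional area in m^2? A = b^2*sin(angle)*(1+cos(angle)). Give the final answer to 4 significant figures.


b = 1.8090/3 = 0.603 m
A = 0.603^2 * sin(35 deg) * (1 + cos(35 deg))
A = 0.3794 m^2


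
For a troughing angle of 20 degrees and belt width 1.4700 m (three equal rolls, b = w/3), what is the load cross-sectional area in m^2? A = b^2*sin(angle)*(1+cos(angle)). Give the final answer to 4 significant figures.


b = 1.4700/3 = 0.49 m
A = 0.49^2 * sin(20 deg) * (1 + cos(20 deg))
A = 0.1593 m^2


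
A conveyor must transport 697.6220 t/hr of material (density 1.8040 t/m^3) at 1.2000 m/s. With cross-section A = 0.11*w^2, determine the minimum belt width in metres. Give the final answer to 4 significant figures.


A_req = 697.6220 / (1.2000 * 1.8040 * 3600) = 0.0895158 m^2
w = sqrt(0.0895158 / 0.11)
w = 0.9021 m


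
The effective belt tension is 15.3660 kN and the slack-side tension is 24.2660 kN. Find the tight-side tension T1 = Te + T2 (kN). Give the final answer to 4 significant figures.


T1 = Te + T2 = 15.3660 + 24.2660
T1 = 39.63 kN


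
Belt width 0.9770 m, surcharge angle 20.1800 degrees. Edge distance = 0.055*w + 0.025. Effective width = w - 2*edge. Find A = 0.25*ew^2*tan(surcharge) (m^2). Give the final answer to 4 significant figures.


edge = 0.055*0.9770 + 0.025 = 0.078735 m
ew = 0.9770 - 2*0.078735 = 0.81953 m
A = 0.25 * 0.81953^2 * tan(20.1800 deg)
A = 0.06171 m^2


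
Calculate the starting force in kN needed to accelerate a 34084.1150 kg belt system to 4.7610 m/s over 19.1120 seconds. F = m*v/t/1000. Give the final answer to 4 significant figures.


F = 34084.1150 * 4.7610 / 19.1120 / 1000
F = 8.491 kN


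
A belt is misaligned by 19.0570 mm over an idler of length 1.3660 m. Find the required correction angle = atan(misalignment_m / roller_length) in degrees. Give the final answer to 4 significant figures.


misalign_m = 19.0570 / 1000 = 0.019057 m
angle = atan(0.019057 / 1.3660)
angle = 0.7993 deg


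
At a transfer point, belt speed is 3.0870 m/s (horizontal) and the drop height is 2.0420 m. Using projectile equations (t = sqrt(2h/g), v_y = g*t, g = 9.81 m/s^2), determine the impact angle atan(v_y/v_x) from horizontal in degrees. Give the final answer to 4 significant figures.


t = sqrt(2*2.0420/9.81) = 0.645221 s
v_y = 9.81 * 0.645221 = 6.32962 m/s
angle = atan(6.32962 / 3.0870) = 64.00 deg


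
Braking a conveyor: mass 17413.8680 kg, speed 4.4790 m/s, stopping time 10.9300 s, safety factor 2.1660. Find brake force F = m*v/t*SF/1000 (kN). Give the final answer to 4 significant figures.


F = 17413.8680 * 4.4790 / 10.9300 * 2.1660 / 1000
F = 15.46 kN


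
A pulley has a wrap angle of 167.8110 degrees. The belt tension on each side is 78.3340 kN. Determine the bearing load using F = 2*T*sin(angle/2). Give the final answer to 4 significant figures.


F = 2 * 78.3340 * sin(167.8110/2 deg)
F = 155.8 kN


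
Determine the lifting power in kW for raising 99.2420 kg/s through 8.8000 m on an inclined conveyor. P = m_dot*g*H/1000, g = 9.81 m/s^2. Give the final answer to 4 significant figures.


P = 99.2420 * 9.81 * 8.8000 / 1000
P = 8.567 kW


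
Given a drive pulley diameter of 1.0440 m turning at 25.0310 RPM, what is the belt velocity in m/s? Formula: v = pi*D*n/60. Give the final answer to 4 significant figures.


v = pi * 1.0440 * 25.0310 / 60
v = 1.368 m/s


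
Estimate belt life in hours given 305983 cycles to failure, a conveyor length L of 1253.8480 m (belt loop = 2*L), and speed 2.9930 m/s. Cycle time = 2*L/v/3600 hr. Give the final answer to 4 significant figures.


cycle_time = 2 * 1253.8480 / 2.9930 / 3600 = 0.232737 hr
life = 305983 * 0.232737 = 71210 hours


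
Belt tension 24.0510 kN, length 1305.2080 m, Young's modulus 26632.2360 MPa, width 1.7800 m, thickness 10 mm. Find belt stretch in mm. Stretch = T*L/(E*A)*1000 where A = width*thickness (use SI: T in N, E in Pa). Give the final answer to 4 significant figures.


A = 1.7800 * 0.01 = 0.01780 m^2
Stretch = 24.0510*1000 * 1305.2080 / (26632.2360e6 * 0.01780) * 1000
Stretch = 66.22 mm


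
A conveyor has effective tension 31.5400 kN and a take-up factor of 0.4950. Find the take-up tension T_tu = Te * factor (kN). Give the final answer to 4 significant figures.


T_tu = 31.5400 * 0.4950
T_tu = 15.61 kN


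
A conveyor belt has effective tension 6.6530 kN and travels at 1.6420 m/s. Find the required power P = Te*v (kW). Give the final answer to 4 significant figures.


P = Te * v = 6.6530 * 1.6420
P = 10.92 kW


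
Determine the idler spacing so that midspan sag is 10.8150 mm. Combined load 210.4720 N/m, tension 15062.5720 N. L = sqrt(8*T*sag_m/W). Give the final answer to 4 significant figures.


sag = 10.8150/1000 = 0.010815 m
L = sqrt(8 * 15062.5720 * 0.010815 / 210.4720)
L = 2.488 m


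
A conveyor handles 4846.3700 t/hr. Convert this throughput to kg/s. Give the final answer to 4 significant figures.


m_dot = 4846.3700 * 1000 / 3600
m_dot = 1346 kg/s


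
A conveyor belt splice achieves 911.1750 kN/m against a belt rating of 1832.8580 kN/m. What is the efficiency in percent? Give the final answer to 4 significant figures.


Eff = 911.1750 / 1832.8580 * 100
Eff = 49.71 %


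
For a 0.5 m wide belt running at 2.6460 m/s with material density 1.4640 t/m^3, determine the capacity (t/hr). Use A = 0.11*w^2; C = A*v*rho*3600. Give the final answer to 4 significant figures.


A = 0.11 * 0.5^2 = 0.0275 m^2
C = 0.0275 * 2.6460 * 1.4640 * 3600
C = 383.5 t/hr


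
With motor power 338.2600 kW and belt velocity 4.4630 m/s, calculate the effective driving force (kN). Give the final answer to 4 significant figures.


Te = P / v = 338.2600 / 4.4630
Te = 75.79 kN


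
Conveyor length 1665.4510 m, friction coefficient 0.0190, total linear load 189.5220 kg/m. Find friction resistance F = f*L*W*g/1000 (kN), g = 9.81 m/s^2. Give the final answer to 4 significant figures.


F = 0.0190 * 1665.4510 * 189.5220 * 9.81 / 1000
F = 58.83 kN


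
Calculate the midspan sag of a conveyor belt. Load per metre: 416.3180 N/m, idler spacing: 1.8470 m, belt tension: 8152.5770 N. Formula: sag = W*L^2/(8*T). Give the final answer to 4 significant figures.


sag = 416.3180 * 1.8470^2 / (8 * 8152.5770)
sag = 0.02178 m


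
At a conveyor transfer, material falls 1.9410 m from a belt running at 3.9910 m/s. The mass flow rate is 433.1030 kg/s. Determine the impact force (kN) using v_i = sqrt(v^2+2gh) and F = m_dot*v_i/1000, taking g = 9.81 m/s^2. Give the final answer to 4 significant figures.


v_i = sqrt(3.9910^2 + 2*9.81*1.9410) = 7.34918 m/s
F = 433.1030 * 7.34918 / 1000
F = 3.183 kN


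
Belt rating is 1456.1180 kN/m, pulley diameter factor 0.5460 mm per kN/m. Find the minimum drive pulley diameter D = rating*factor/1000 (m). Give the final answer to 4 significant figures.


D = 1456.1180 * 0.5460 / 1000
D = 0.7950 m


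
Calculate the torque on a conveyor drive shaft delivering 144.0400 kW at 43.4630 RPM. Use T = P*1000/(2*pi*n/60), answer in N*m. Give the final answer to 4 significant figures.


omega = 2*pi*43.4630/60 = 4.55143 rad/s
T = 144.0400*1000 / 4.55143
T = 31650 N*m


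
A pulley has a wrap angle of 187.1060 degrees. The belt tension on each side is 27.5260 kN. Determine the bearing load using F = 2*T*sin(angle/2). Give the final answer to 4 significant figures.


F = 2 * 27.5260 * sin(187.1060/2 deg)
F = 54.95 kN


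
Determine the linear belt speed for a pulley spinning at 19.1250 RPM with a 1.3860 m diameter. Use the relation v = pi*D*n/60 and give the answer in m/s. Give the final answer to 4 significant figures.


v = pi * 1.3860 * 19.1250 / 60
v = 1.388 m/s


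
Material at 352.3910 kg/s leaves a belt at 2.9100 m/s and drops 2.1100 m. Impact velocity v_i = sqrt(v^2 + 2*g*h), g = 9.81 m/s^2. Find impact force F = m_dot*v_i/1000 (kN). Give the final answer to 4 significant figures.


v_i = sqrt(2.9100^2 + 2*9.81*2.1100) = 7.06161 m/s
F = 352.3910 * 7.06161 / 1000
F = 2.488 kN
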